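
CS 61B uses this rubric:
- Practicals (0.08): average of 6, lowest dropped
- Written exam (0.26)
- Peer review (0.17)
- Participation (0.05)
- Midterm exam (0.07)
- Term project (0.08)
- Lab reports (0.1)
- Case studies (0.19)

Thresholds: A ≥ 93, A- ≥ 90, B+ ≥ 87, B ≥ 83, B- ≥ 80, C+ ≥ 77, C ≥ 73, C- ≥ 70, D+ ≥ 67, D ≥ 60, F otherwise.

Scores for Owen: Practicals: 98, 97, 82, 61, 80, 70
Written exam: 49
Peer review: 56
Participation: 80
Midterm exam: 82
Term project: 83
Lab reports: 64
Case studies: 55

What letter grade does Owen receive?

D

Practicals: drop 61 → average of remaining 5 = 427/5 = 85.4
Weighted total:
  Practicals 85.4 × 0.08 = 6.832
  Written exam 49 × 0.26 = 12.74
  Peer review 56 × 0.17 = 9.52
  Participation 80 × 0.05 = 4
  Midterm exam 82 × 0.07 = 5.74
  Term project 83 × 0.08 = 6.64
  Lab reports 64 × 0.1 = 6.4
  Case studies 55 × 0.19 = 10.45
Sum = 62.322
62.322 is ≥ 60 and < 67 → D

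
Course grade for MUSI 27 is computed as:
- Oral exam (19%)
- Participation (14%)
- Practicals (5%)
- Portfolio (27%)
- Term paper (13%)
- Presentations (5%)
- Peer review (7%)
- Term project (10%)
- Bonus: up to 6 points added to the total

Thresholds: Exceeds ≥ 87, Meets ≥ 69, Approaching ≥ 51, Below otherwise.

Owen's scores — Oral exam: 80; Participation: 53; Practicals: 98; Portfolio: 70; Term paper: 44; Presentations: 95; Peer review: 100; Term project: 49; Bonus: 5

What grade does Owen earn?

Meets

Weighted total:
  Oral exam 80 × 0.19 = 15.2
  Participation 53 × 0.14 = 7.42
  Practicals 98 × 0.05 = 4.9
  Portfolio 70 × 0.27 = 18.9
  Term paper 44 × 0.13 = 5.72
  Presentations 95 × 0.05 = 4.75
  Peer review 100 × 0.07 = 7
  Term project 49 × 0.1 = 4.9
Sum = 68.79
Bonus: 68.79 + 5 = 73.79
73.79 is ≥ 69 and < 87 → Meets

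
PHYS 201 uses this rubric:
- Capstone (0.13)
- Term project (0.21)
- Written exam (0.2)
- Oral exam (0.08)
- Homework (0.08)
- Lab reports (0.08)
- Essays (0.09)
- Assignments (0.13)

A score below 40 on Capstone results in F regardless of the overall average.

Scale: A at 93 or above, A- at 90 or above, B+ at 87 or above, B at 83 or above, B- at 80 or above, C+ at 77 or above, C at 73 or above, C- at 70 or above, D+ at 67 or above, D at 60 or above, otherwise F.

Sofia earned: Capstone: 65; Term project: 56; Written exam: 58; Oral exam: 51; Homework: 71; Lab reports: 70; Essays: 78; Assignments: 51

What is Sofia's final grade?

D

Capstone score 65 ≥ 40: minimum met.
Weighted total:
  Capstone 65 × 0.13 = 8.45
  Term project 56 × 0.21 = 11.76
  Written exam 58 × 0.2 = 11.6
  Oral exam 51 × 0.08 = 4.08
  Homework 71 × 0.08 = 5.68
  Lab reports 70 × 0.08 = 5.6
  Essays 78 × 0.09 = 7.02
  Assignments 51 × 0.13 = 6.63
Sum = 60.82
60.82 is ≥ 60 and < 67 → D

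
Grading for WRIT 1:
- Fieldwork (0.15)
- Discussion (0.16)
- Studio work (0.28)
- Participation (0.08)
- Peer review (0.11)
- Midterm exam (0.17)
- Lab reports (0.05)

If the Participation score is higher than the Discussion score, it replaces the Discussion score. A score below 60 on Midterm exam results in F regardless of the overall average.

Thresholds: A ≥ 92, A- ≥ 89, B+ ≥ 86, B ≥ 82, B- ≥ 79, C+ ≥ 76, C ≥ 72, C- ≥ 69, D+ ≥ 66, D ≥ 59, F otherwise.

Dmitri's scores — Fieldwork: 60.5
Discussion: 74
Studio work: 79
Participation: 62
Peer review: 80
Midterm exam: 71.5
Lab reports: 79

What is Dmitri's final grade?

Participation (62) ≤ Discussion (74), so Discussion stays at 74.
Midterm exam score 71.5 ≥ 60: minimum met.
Weighted total:
  Fieldwork 60.5 × 0.15 = 9.075
  Discussion 74 × 0.16 = 11.84
  Studio work 79 × 0.28 = 22.12
  Participation 62 × 0.08 = 4.96
  Peer review 80 × 0.11 = 8.8
  Midterm exam 71.5 × 0.17 = 12.155
  Lab reports 79 × 0.05 = 3.95
Sum = 72.9
72.9 is ≥ 72 and < 76 → C

C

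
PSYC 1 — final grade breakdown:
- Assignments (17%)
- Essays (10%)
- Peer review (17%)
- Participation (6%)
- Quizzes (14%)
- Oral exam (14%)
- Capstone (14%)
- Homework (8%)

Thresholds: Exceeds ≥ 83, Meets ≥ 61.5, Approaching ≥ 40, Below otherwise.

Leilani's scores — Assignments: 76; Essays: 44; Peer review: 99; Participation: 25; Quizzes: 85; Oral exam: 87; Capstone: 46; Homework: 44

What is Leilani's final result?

Meets

Weighted total:
  Assignments 76 × 0.17 = 12.92
  Essays 44 × 0.1 = 4.4
  Peer review 99 × 0.17 = 16.83
  Participation 25 × 0.06 = 1.5
  Quizzes 85 × 0.14 = 11.9
  Oral exam 87 × 0.14 = 12.18
  Capstone 46 × 0.14 = 6.44
  Homework 44 × 0.08 = 3.52
Sum = 69.69
69.69 is ≥ 61.5 and < 83 → Meets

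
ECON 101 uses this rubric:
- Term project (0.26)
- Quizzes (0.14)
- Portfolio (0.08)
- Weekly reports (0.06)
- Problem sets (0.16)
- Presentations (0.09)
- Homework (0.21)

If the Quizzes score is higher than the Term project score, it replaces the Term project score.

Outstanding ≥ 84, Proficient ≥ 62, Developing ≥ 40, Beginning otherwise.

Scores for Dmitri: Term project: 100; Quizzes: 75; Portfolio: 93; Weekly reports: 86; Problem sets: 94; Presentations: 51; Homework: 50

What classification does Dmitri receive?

Proficient

Quizzes (75) ≤ Term project (100), so Term project stays at 100.
Weighted total:
  Term project 100 × 0.26 = 26
  Quizzes 75 × 0.14 = 10.5
  Portfolio 93 × 0.08 = 7.44
  Weekly reports 86 × 0.06 = 5.16
  Problem sets 94 × 0.16 = 15.04
  Presentations 51 × 0.09 = 4.59
  Homework 50 × 0.21 = 10.5
Sum = 79.23
79.23 is ≥ 62 and < 84 → Proficient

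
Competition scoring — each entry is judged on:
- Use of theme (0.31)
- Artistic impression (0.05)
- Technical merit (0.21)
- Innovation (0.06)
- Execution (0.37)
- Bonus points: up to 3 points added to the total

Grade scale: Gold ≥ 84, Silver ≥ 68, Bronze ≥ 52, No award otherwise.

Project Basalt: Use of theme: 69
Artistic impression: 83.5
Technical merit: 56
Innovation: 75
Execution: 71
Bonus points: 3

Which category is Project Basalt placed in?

Weighted total:
  Use of theme 69 × 0.31 = 21.39
  Artistic impression 83.5 × 0.05 = 4.175
  Technical merit 56 × 0.21 = 11.76
  Innovation 75 × 0.06 = 4.5
  Execution 71 × 0.37 = 26.27
Sum = 68.095
Bonus points: 68.095 + 3 = 71.095
71.095 is ≥ 68 and < 84 → Silver

Silver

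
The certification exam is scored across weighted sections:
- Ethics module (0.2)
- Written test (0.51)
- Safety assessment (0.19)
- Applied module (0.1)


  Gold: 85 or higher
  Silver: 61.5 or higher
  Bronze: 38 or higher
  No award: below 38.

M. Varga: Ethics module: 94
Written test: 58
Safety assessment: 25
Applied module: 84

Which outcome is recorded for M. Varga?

Silver

Weighted total:
  Ethics module 94 × 0.2 = 18.8
  Written test 58 × 0.51 = 29.58
  Safety assessment 25 × 0.19 = 4.75
  Applied module 84 × 0.1 = 8.4
Sum = 61.53
61.53 is ≥ 61.5 and < 85 → Silver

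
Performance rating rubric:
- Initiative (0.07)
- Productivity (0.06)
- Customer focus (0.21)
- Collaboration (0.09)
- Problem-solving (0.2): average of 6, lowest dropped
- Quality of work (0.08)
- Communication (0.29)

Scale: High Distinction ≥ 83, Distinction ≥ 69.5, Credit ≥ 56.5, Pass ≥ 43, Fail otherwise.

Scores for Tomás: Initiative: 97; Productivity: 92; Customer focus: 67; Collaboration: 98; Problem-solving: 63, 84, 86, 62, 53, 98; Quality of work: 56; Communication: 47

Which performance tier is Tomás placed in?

Credit

Problem-solving: drop 53 → average of remaining 5 = 393/5 = 78.6
Weighted total:
  Initiative 97 × 0.07 = 6.79
  Productivity 92 × 0.06 = 5.52
  Customer focus 67 × 0.21 = 14.07
  Collaboration 98 × 0.09 = 8.82
  Problem-solving 78.6 × 0.2 = 15.72
  Quality of work 56 × 0.08 = 4.48
  Communication 47 × 0.29 = 13.63
Sum = 69.03
69.03 is ≥ 56.5 and < 69.5 → Credit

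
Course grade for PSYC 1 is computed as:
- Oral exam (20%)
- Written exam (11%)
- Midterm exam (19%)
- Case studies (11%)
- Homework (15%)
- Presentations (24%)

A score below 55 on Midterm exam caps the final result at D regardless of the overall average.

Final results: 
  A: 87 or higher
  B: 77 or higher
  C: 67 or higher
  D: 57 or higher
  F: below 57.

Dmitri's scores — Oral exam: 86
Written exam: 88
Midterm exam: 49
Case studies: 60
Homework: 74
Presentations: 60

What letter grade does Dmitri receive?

Midterm exam score 49 < 55: minimum not met.
Weighted total:
  Oral exam 86 × 0.2 = 17.2
  Written exam 88 × 0.11 = 9.68
  Midterm exam 49 × 0.19 = 9.31
  Case studies 60 × 0.11 = 6.6
  Homework 74 × 0.15 = 11.1
  Presentations 60 × 0.24 = 14.4
Sum = 68.29
68.29 would be C; cap at D applies → D.

D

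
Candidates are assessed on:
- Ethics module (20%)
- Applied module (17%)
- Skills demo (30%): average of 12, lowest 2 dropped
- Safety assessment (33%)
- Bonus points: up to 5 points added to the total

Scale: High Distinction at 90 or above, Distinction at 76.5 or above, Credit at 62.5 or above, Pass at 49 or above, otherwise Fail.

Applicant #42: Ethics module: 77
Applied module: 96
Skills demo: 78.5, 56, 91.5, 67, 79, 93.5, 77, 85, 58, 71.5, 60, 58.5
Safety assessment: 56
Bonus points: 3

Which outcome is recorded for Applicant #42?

Credit

Skills demo: drop 56, 58 → average of remaining 10 = 761.5/10 = 76.15
Weighted total:
  Ethics module 77 × 0.2 = 15.4
  Applied module 96 × 0.17 = 16.32
  Skills demo 76.15 × 0.3 = 22.845
  Safety assessment 56 × 0.33 = 18.48
Sum = 73.045
Bonus points: 73.045 + 3 = 76.045
76.045 is ≥ 62.5 and < 76.5 → Credit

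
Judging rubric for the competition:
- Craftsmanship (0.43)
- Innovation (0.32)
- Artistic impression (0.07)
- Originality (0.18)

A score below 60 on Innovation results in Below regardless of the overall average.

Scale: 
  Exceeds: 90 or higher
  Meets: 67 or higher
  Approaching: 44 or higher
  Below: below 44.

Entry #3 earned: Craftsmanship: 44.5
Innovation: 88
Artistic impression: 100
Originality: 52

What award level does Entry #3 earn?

Approaching

Innovation score 88 ≥ 60: minimum met.
Weighted total:
  Craftsmanship 44.5 × 0.43 = 19.135
  Innovation 88 × 0.32 = 28.16
  Artistic impression 100 × 0.07 = 7
  Originality 52 × 0.18 = 9.36
Sum = 63.655
63.655 is ≥ 44 and < 67 → Approaching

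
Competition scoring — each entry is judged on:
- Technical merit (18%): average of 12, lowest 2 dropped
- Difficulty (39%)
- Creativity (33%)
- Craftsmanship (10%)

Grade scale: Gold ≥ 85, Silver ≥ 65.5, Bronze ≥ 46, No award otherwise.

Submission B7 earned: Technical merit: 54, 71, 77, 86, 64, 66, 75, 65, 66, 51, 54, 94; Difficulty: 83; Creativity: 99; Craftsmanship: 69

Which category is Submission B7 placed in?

Silver

Technical merit: drop 51, 54 → average of remaining 10 = 718/10 = 71.8
Weighted total:
  Technical merit 71.8 × 0.18 = 12.924
  Difficulty 83 × 0.39 = 32.37
  Creativity 99 × 0.33 = 32.67
  Craftsmanship 69 × 0.1 = 6.9
Sum = 84.864
84.864 is ≥ 65.5 and < 85 → Silver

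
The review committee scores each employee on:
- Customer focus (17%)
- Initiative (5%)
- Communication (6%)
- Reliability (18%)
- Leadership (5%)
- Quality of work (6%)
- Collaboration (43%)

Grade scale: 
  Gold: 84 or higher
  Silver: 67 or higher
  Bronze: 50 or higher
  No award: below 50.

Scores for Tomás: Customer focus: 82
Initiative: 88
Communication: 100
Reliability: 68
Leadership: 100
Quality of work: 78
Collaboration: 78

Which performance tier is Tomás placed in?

Silver

Weighted total:
  Customer focus 82 × 0.17 = 13.94
  Initiative 88 × 0.05 = 4.4
  Communication 100 × 0.06 = 6
  Reliability 68 × 0.18 = 12.24
  Leadership 100 × 0.05 = 5
  Quality of work 78 × 0.06 = 4.68
  Collaboration 78 × 0.43 = 33.54
Sum = 79.8
79.8 is ≥ 67 and < 84 → Silver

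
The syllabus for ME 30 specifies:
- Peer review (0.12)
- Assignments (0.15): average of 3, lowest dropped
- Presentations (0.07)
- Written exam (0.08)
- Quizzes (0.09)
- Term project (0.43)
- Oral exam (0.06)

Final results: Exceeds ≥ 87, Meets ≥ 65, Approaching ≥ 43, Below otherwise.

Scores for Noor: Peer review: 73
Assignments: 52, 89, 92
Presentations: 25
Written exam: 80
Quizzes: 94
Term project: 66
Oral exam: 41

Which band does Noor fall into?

Assignments: drop 52 → average of remaining 2 = 181/2 = 90.5
Weighted total:
  Peer review 73 × 0.12 = 8.76
  Assignments 90.5 × 0.15 = 13.575
  Presentations 25 × 0.07 = 1.75
  Written exam 80 × 0.08 = 6.4
  Quizzes 94 × 0.09 = 8.46
  Term project 66 × 0.43 = 28.38
  Oral exam 41 × 0.06 = 2.46
Sum = 69.785
69.785 is ≥ 65 and < 87 → Meets

Meets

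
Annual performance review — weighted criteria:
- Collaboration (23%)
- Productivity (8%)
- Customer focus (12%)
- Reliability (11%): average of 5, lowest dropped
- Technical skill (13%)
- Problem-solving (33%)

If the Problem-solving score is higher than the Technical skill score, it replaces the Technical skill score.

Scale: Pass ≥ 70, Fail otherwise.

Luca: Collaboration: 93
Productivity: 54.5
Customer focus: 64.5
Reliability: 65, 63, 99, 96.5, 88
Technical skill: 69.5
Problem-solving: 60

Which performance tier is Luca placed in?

Reliability: drop 63 → average of remaining 4 = 348.5/4 = 87.125
Problem-solving (60) ≤ Technical skill (69.5), so Technical skill stays at 69.5.
Weighted total:
  Collaboration 93 × 0.23 = 21.39
  Productivity 54.5 × 0.08 = 4.36
  Customer focus 64.5 × 0.12 = 7.74
  Reliability 87.125 × 0.11 = 9.58375
  Technical skill 69.5 × 0.13 = 9.035
  Problem-solving 60 × 0.33 = 19.8
Sum = 71.90875
71.90875 ≥ 70 → Pass

Pass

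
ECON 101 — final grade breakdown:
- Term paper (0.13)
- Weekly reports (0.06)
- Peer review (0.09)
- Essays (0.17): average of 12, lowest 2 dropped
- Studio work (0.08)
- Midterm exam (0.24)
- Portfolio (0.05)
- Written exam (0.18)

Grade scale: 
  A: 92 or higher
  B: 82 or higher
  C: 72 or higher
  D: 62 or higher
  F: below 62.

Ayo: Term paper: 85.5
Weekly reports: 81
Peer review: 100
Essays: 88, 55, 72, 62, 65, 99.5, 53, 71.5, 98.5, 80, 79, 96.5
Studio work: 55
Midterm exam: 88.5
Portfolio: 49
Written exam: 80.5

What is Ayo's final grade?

C

Essays: drop 53, 55 → average of remaining 10 = 812/10 = 81.2
Weighted total:
  Term paper 85.5 × 0.13 = 11.115
  Weekly reports 81 × 0.06 = 4.86
  Peer review 100 × 0.09 = 9
  Essays 81.2 × 0.17 = 13.804
  Studio work 55 × 0.08 = 4.4
  Midterm exam 88.5 × 0.24 = 21.24
  Portfolio 49 × 0.05 = 2.45
  Written exam 80.5 × 0.18 = 14.49
Sum = 81.359
81.359 is ≥ 72 and < 82 → C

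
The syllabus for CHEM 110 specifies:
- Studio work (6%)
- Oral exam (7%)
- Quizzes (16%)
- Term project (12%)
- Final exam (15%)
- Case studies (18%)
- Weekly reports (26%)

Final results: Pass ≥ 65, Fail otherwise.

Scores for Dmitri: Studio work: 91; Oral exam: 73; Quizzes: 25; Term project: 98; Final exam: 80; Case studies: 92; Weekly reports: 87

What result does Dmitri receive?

Pass

Weighted total:
  Studio work 91 × 0.06 = 5.46
  Oral exam 73 × 0.07 = 5.11
  Quizzes 25 × 0.16 = 4
  Term project 98 × 0.12 = 11.76
  Final exam 80 × 0.15 = 12
  Case studies 92 × 0.18 = 16.56
  Weekly reports 87 × 0.26 = 22.62
Sum = 77.51
77.51 ≥ 65 → Pass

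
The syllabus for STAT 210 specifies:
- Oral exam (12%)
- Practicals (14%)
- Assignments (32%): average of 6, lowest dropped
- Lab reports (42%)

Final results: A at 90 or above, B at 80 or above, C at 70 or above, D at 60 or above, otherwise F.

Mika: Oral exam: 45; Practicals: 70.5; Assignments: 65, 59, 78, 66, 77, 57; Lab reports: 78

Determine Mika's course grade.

Assignments: drop 57 → average of remaining 5 = 345/5 = 69
Weighted total:
  Oral exam 45 × 0.12 = 5.4
  Practicals 70.5 × 0.14 = 9.87
  Assignments 69 × 0.32 = 22.08
  Lab reports 78 × 0.42 = 32.76
Sum = 70.11
70.11 is ≥ 70 and < 80 → C

C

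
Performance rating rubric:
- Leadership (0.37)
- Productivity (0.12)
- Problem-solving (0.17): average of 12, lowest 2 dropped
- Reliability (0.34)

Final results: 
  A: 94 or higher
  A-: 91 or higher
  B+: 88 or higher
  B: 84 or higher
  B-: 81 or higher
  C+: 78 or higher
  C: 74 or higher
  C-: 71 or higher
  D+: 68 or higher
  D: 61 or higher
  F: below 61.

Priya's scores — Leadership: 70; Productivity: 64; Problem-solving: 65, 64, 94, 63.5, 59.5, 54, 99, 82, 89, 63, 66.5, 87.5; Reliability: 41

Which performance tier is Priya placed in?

Problem-solving: drop 54, 59.5 → average of remaining 10 = 773.5/10 = 77.35
Weighted total:
  Leadership 70 × 0.37 = 25.9
  Productivity 64 × 0.12 = 7.68
  Problem-solving 77.35 × 0.17 = 13.1495
  Reliability 41 × 0.34 = 13.94
Sum = 60.6695
60.6695 < 61 → F

F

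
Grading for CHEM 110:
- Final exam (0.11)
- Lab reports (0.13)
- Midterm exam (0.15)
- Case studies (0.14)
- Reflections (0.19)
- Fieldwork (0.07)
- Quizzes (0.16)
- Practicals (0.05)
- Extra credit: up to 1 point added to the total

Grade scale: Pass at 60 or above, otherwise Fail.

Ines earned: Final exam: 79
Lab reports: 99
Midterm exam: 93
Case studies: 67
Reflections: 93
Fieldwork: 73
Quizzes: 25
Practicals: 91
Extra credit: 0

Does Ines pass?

Weighted total:
  Final exam 79 × 0.11 = 8.69
  Lab reports 99 × 0.13 = 12.87
  Midterm exam 93 × 0.15 = 13.95
  Case studies 67 × 0.14 = 9.38
  Reflections 93 × 0.19 = 17.67
  Fieldwork 73 × 0.07 = 5.11
  Quizzes 25 × 0.16 = 4
  Practicals 91 × 0.05 = 4.55
Sum = 76.22
Extra credit: 76.22 + 0 = 76.22
76.22 ≥ 60 → Pass

Pass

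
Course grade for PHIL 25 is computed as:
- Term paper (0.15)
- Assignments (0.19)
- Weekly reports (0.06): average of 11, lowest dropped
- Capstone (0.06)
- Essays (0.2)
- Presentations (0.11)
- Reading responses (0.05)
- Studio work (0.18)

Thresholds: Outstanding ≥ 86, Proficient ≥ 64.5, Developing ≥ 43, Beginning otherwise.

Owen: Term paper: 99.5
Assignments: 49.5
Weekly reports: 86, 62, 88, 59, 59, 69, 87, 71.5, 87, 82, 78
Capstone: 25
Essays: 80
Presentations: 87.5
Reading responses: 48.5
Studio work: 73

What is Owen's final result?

Weekly reports: drop 59 → average of remaining 10 = 769.5/10 = 76.95
Weighted total:
  Term paper 99.5 × 0.15 = 14.925
  Assignments 49.5 × 0.19 = 9.405
  Weekly reports 76.95 × 0.06 = 4.617
  Capstone 25 × 0.06 = 1.5
  Essays 80 × 0.2 = 16
  Presentations 87.5 × 0.11 = 9.625
  Reading responses 48.5 × 0.05 = 2.425
  Studio work 73 × 0.18 = 13.14
Sum = 71.637
71.637 is ≥ 64.5 and < 86 → Proficient

Proficient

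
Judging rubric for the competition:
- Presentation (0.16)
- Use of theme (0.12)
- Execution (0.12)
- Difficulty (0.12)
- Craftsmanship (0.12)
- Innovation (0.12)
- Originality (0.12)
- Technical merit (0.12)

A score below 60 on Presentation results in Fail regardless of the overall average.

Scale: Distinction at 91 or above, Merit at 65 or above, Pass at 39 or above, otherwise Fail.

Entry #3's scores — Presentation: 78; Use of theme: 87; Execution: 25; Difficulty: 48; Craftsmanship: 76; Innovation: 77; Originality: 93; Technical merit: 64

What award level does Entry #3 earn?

Merit

Presentation score 78 ≥ 60: minimum met.
Weighted total:
  Presentation 78 × 0.16 = 12.48
  Use of theme 87 × 0.12 = 10.44
  Execution 25 × 0.12 = 3
  Difficulty 48 × 0.12 = 5.76
  Craftsmanship 76 × 0.12 = 9.12
  Innovation 77 × 0.12 = 9.24
  Originality 93 × 0.12 = 11.16
  Technical merit 64 × 0.12 = 7.68
Sum = 68.88
68.88 is ≥ 65 and < 91 → Merit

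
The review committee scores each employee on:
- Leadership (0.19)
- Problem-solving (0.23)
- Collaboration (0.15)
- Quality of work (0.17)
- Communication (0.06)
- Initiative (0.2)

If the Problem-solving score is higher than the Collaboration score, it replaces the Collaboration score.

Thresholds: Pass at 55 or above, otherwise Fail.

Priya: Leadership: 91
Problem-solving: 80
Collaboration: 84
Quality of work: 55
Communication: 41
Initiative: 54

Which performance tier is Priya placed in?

Pass

Problem-solving (80) ≤ Collaboration (84), so Collaboration stays at 84.
Weighted total:
  Leadership 91 × 0.19 = 17.29
  Problem-solving 80 × 0.23 = 18.4
  Collaboration 84 × 0.15 = 12.6
  Quality of work 55 × 0.17 = 9.35
  Communication 41 × 0.06 = 2.46
  Initiative 54 × 0.2 = 10.8
Sum = 70.9
70.9 ≥ 55 → Pass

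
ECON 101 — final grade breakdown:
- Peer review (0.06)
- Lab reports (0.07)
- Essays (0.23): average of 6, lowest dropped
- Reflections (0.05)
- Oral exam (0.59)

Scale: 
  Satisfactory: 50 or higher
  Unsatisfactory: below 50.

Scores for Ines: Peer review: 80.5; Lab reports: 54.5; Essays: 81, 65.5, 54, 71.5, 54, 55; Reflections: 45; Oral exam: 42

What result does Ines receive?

Satisfactory

Essays: drop 54 → average of remaining 5 = 327/5 = 65.4
Weighted total:
  Peer review 80.5 × 0.06 = 4.83
  Lab reports 54.5 × 0.07 = 3.815
  Essays 65.4 × 0.23 = 15.042
  Reflections 45 × 0.05 = 2.25
  Oral exam 42 × 0.59 = 24.78
Sum = 50.717
50.717 ≥ 50 → Satisfactory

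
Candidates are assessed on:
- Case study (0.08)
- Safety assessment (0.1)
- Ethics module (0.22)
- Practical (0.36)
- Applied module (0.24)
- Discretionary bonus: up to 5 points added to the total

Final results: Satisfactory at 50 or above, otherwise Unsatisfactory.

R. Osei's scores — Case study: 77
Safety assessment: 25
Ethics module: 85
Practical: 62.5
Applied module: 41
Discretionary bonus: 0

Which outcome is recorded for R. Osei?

Weighted total:
  Case study 77 × 0.08 = 6.16
  Safety assessment 25 × 0.1 = 2.5
  Ethics module 85 × 0.22 = 18.7
  Practical 62.5 × 0.36 = 22.5
  Applied module 41 × 0.24 = 9.84
Sum = 59.7
Discretionary bonus: 59.7 + 0 = 59.7
59.7 ≥ 50 → Satisfactory

Satisfactory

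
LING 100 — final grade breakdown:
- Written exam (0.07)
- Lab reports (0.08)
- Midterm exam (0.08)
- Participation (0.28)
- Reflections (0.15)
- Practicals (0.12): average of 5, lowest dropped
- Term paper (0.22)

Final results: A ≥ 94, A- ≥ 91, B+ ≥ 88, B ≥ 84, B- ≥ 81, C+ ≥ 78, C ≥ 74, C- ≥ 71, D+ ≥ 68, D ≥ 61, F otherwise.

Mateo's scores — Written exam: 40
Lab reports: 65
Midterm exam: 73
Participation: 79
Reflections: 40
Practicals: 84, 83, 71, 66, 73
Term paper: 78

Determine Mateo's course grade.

D+

Practicals: drop 66 → average of remaining 4 = 311/4 = 77.75
Weighted total:
  Written exam 40 × 0.07 = 2.8
  Lab reports 65 × 0.08 = 5.2
  Midterm exam 73 × 0.08 = 5.84
  Participation 79 × 0.28 = 22.12
  Reflections 40 × 0.15 = 6
  Practicals 77.75 × 0.12 = 9.33
  Term paper 78 × 0.22 = 17.16
Sum = 68.45
68.45 is ≥ 68 and < 71 → D+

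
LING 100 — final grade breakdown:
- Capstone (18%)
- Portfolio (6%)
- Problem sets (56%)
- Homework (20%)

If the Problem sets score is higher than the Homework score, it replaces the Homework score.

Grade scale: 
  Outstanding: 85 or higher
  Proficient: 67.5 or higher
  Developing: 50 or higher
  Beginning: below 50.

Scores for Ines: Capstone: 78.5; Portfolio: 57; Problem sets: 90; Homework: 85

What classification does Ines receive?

Outstanding

Problem sets (90) > Homework (85), so Homework counts as 90.
Weighted total:
  Capstone 78.5 × 0.18 = 14.13
  Portfolio 57 × 0.06 = 3.42
  Problem sets 90 × 0.56 = 50.4
  Homework 90 × 0.2 = 18
Sum = 85.95
85.95 ≥ 85 → Outstanding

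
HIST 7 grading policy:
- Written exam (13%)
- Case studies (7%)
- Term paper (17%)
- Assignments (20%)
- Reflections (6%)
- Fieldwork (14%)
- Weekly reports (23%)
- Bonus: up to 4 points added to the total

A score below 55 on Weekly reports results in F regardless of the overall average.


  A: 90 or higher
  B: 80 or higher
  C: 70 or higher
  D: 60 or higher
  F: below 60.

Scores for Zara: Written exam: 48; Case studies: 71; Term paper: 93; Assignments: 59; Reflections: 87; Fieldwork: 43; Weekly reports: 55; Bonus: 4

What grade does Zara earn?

Weekly reports score 55 ≥ 55: minimum met.
Weighted total:
  Written exam 48 × 0.13 = 6.24
  Case studies 71 × 0.07 = 4.97
  Term paper 93 × 0.17 = 15.81
  Assignments 59 × 0.2 = 11.8
  Reflections 87 × 0.06 = 5.22
  Fieldwork 43 × 0.14 = 6.02
  Weekly reports 55 × 0.23 = 12.65
Sum = 62.71
Bonus: 62.71 + 4 = 66.71
66.71 is ≥ 60 and < 70 → D

D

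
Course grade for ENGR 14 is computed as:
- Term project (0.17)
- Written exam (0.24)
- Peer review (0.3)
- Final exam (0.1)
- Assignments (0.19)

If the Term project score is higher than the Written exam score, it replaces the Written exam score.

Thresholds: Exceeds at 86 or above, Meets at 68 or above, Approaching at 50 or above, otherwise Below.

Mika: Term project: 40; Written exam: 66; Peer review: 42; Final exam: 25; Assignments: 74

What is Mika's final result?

Term project (40) ≤ Written exam (66), so Written exam stays at 66.
Weighted total:
  Term project 40 × 0.17 = 6.8
  Written exam 66 × 0.24 = 15.84
  Peer review 42 × 0.3 = 12.6
  Final exam 25 × 0.1 = 2.5
  Assignments 74 × 0.19 = 14.06
Sum = 51.8
51.8 is ≥ 50 and < 68 → Approaching

Approaching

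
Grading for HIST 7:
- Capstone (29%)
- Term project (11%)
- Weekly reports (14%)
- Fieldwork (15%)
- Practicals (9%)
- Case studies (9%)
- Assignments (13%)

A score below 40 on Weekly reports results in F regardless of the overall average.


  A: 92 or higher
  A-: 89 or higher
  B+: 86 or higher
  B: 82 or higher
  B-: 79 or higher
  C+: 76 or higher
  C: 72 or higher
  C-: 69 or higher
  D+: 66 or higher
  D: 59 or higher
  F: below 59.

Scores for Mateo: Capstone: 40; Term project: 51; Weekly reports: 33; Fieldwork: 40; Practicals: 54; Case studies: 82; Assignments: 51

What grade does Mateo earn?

F

Weekly reports score 33 < 40: minimum not met.
Weighted total:
  Capstone 40 × 0.29 = 11.6
  Term project 51 × 0.11 = 5.61
  Weekly reports 33 × 0.14 = 4.62
  Fieldwork 40 × 0.15 = 6
  Practicals 54 × 0.09 = 4.86
  Case studies 82 × 0.09 = 7.38
  Assignments 51 × 0.13 = 6.63
Sum = 46.7
Because the Weekly reports minimum was not met, the result is F.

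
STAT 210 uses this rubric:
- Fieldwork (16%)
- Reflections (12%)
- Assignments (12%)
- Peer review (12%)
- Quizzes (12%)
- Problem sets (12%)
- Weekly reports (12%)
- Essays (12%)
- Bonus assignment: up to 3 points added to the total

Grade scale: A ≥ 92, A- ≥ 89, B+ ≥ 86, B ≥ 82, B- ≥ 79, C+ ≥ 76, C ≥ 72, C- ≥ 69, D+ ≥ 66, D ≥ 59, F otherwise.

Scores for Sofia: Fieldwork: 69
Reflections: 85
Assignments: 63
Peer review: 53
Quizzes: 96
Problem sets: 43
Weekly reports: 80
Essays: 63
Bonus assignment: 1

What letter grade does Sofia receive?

Weighted total:
  Fieldwork 69 × 0.16 = 11.04
  Reflections 85 × 0.12 = 10.2
  Assignments 63 × 0.12 = 7.56
  Peer review 53 × 0.12 = 6.36
  Quizzes 96 × 0.12 = 11.52
  Problem sets 43 × 0.12 = 5.16
  Weekly reports 80 × 0.12 = 9.6
  Essays 63 × 0.12 = 7.56
Sum = 69
Bonus assignment: 69 + 1 = 70
70 is ≥ 69 and < 72 → C-

C-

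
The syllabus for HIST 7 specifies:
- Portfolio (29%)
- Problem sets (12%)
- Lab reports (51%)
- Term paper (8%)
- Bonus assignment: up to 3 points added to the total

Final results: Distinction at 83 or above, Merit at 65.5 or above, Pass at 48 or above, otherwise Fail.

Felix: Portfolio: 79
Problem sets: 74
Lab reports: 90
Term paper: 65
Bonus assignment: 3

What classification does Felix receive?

Weighted total:
  Portfolio 79 × 0.29 = 22.91
  Problem sets 74 × 0.12 = 8.88
  Lab reports 90 × 0.51 = 45.9
  Term paper 65 × 0.08 = 5.2
Sum = 82.89
Bonus assignment: 82.89 + 3 = 85.89
85.89 ≥ 83 → Distinction

Distinction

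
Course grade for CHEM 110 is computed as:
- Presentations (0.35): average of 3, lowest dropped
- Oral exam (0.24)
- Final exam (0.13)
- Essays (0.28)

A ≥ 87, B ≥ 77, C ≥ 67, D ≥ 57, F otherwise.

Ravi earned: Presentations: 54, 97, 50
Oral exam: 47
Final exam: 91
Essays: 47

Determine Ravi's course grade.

Presentations: drop 50 → average of remaining 2 = 151/2 = 75.5
Weighted total:
  Presentations 75.5 × 0.35 = 26.425
  Oral exam 47 × 0.24 = 11.28
  Final exam 91 × 0.13 = 11.83
  Essays 47 × 0.28 = 13.16
Sum = 62.695
62.695 is ≥ 57 and < 67 → D

D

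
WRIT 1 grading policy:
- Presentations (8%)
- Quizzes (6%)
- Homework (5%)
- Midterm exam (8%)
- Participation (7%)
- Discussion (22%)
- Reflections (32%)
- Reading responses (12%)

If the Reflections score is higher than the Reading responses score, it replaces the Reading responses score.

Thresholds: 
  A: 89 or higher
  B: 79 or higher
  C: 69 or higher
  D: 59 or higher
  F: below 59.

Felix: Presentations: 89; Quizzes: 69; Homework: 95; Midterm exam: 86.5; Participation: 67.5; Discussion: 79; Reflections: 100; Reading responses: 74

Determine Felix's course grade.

A

Reflections (100) > Reading responses (74), so Reading responses counts as 100.
Weighted total:
  Presentations 89 × 0.08 = 7.12
  Quizzes 69 × 0.06 = 4.14
  Homework 95 × 0.05 = 4.75
  Midterm exam 86.5 × 0.08 = 6.92
  Participation 67.5 × 0.07 = 4.725
  Discussion 79 × 0.22 = 17.38
  Reflections 100 × 0.32 = 32
  Reading responses 100 × 0.12 = 12
Sum = 89.035
89.035 ≥ 89 → A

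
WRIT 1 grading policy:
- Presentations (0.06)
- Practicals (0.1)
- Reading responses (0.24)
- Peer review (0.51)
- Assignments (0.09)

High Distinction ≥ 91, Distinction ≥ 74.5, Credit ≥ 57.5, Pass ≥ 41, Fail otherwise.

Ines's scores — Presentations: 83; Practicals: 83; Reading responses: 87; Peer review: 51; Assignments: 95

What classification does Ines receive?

Credit

Weighted total:
  Presentations 83 × 0.06 = 4.98
  Practicals 83 × 0.1 = 8.3
  Reading responses 87 × 0.24 = 20.88
  Peer review 51 × 0.51 = 26.01
  Assignments 95 × 0.09 = 8.55
Sum = 68.72
68.72 is ≥ 57.5 and < 74.5 → Credit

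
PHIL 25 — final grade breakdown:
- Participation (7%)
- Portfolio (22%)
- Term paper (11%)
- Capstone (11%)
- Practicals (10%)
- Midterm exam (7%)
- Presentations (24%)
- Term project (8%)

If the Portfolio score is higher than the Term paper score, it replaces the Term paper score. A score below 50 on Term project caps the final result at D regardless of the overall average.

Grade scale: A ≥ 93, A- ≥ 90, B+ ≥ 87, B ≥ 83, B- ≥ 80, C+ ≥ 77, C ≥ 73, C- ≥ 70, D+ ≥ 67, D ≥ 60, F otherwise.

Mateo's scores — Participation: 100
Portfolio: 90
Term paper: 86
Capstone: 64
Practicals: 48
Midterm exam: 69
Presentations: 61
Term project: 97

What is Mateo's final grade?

C

Portfolio (90) > Term paper (86), so Term paper counts as 90.
Term project score 97 ≥ 50: minimum met.
Weighted total:
  Participation 100 × 0.07 = 7
  Portfolio 90 × 0.22 = 19.8
  Term paper 90 × 0.11 = 9.9
  Capstone 64 × 0.11 = 7.04
  Practicals 48 × 0.1 = 4.8
  Midterm exam 69 × 0.07 = 4.83
  Presentations 61 × 0.24 = 14.64
  Term project 97 × 0.08 = 7.76
Sum = 75.77
75.77 is ≥ 73 and < 77 → C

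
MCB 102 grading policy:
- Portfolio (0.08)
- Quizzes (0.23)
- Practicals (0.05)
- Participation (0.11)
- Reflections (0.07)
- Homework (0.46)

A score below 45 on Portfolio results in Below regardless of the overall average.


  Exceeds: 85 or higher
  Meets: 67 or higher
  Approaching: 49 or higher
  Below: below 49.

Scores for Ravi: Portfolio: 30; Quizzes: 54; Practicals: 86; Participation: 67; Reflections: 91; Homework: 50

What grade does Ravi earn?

Below

Portfolio score 30 < 45: minimum not met.
Weighted total:
  Portfolio 30 × 0.08 = 2.4
  Quizzes 54 × 0.23 = 12.42
  Practicals 86 × 0.05 = 4.3
  Participation 67 × 0.11 = 7.37
  Reflections 91 × 0.07 = 6.37
  Homework 50 × 0.46 = 23
Sum = 55.86
Because the Portfolio minimum was not met, the result is Below.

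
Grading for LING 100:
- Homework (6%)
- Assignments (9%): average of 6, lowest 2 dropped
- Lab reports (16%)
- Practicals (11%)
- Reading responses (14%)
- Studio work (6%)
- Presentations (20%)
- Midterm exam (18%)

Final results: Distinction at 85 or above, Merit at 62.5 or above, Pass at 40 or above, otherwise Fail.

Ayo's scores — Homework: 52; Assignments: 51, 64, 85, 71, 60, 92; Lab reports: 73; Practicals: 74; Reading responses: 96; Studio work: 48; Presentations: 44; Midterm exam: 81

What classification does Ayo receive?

Assignments: drop 51, 60 → average of remaining 4 = 312/4 = 78
Weighted total:
  Homework 52 × 0.06 = 3.12
  Assignments 78 × 0.09 = 7.02
  Lab reports 73 × 0.16 = 11.68
  Practicals 74 × 0.11 = 8.14
  Reading responses 96 × 0.14 = 13.44
  Studio work 48 × 0.06 = 2.88
  Presentations 44 × 0.2 = 8.8
  Midterm exam 81 × 0.18 = 14.58
Sum = 69.66
69.66 is ≥ 62.5 and < 85 → Merit

Merit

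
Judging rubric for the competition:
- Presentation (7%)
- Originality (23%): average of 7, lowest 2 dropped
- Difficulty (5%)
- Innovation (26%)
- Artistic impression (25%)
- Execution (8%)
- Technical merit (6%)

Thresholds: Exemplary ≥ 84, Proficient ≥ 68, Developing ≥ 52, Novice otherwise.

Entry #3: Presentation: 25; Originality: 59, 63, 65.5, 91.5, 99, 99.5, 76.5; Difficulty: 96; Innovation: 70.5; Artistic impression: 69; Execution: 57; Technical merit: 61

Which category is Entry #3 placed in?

Originality: drop 59, 63 → average of remaining 5 = 432/5 = 86.4
Weighted total:
  Presentation 25 × 0.07 = 1.75
  Originality 86.4 × 0.23 = 19.872
  Difficulty 96 × 0.05 = 4.8
  Innovation 70.5 × 0.26 = 18.33
  Artistic impression 69 × 0.25 = 17.25
  Execution 57 × 0.08 = 4.56
  Technical merit 61 × 0.06 = 3.66
Sum = 70.222
70.222 is ≥ 68 and < 84 → Proficient

Proficient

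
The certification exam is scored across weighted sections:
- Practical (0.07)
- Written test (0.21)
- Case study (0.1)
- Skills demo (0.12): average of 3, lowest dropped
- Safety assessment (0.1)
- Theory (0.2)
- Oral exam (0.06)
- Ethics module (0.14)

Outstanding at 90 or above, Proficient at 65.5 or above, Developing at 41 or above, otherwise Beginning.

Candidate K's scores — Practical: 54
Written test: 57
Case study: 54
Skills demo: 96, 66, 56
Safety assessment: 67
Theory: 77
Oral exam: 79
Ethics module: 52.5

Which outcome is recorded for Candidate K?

Developing

Skills demo: drop 56 → average of remaining 2 = 162/2 = 81
Weighted total:
  Practical 54 × 0.07 = 3.78
  Written test 57 × 0.21 = 11.97
  Case study 54 × 0.1 = 5.4
  Skills demo 81 × 0.12 = 9.72
  Safety assessment 67 × 0.1 = 6.7
  Theory 77 × 0.2 = 15.4
  Oral exam 79 × 0.06 = 4.74
  Ethics module 52.5 × 0.14 = 7.35
Sum = 65.06
65.06 is ≥ 41 and < 65.5 → Developing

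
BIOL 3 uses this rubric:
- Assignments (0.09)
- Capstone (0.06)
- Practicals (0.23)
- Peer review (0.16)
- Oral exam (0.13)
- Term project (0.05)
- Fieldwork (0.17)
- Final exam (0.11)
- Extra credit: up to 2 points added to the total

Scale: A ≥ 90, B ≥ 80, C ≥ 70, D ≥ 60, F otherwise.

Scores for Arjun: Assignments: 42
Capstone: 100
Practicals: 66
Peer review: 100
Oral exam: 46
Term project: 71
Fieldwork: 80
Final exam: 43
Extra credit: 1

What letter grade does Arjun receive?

D

Weighted total:
  Assignments 42 × 0.09 = 3.78
  Capstone 100 × 0.06 = 6
  Practicals 66 × 0.23 = 15.18
  Peer review 100 × 0.16 = 16
  Oral exam 46 × 0.13 = 5.98
  Term project 71 × 0.05 = 3.55
  Fieldwork 80 × 0.17 = 13.6
  Final exam 43 × 0.11 = 4.73
Sum = 68.82
Extra credit: 68.82 + 1 = 69.82
69.82 is ≥ 60 and < 70 → D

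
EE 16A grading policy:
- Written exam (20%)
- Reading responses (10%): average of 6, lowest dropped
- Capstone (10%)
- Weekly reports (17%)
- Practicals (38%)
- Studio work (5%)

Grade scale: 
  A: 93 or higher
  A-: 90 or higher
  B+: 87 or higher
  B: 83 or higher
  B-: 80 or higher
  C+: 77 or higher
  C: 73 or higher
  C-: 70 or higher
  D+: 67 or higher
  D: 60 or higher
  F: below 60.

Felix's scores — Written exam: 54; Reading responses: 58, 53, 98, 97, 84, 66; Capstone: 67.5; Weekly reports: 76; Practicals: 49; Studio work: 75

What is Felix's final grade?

D

Reading responses: drop 53 → average of remaining 5 = 403/5 = 80.6
Weighted total:
  Written exam 54 × 0.2 = 10.8
  Reading responses 80.6 × 0.1 = 8.06
  Capstone 67.5 × 0.1 = 6.75
  Weekly reports 76 × 0.17 = 12.92
  Practicals 49 × 0.38 = 18.62
  Studio work 75 × 0.05 = 3.75
Sum = 60.9
60.9 is ≥ 60 and < 67 → D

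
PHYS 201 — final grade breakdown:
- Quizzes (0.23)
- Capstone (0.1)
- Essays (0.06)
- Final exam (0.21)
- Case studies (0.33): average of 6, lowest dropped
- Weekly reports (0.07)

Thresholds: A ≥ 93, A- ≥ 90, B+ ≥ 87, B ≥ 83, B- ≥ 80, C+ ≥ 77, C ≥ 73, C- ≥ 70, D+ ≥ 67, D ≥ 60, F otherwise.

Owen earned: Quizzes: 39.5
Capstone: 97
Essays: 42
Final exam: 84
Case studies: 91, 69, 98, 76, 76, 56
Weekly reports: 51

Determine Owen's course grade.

Case studies: drop 56 → average of remaining 5 = 410/5 = 82
Weighted total:
  Quizzes 39.5 × 0.23 = 9.085
  Capstone 97 × 0.1 = 9.7
  Essays 42 × 0.06 = 2.52
  Final exam 84 × 0.21 = 17.64
  Case studies 82 × 0.33 = 27.06
  Weekly reports 51 × 0.07 = 3.57
Sum = 69.575
69.575 is ≥ 67 and < 70 → D+

D+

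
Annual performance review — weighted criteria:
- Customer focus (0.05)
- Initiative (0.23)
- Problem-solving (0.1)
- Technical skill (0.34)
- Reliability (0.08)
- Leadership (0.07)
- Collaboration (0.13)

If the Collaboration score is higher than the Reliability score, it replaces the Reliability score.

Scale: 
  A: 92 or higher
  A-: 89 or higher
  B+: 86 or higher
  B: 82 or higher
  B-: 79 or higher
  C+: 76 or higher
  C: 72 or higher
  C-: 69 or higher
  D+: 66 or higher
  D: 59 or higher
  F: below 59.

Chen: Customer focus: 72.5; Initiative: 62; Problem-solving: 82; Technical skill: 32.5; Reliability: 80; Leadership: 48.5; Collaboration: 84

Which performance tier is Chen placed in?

F

Collaboration (84) > Reliability (80), so Reliability counts as 84.
Weighted total:
  Customer focus 72.5 × 0.05 = 3.625
  Initiative 62 × 0.23 = 14.26
  Problem-solving 82 × 0.1 = 8.2
  Technical skill 32.5 × 0.34 = 11.05
  Reliability 84 × 0.08 = 6.72
  Leadership 48.5 × 0.07 = 3.395
  Collaboration 84 × 0.13 = 10.92
Sum = 58.17
58.17 < 59 → F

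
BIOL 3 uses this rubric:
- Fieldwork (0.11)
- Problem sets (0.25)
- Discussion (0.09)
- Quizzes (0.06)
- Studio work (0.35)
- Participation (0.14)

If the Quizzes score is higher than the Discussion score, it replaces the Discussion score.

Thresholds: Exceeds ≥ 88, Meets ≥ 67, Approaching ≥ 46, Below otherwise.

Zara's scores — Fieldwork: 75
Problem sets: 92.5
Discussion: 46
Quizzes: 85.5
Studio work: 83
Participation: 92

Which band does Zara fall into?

Meets

Quizzes (85.5) > Discussion (46), so Discussion counts as 85.5.
Weighted total:
  Fieldwork 75 × 0.11 = 8.25
  Problem sets 92.5 × 0.25 = 23.125
  Discussion 85.5 × 0.09 = 7.695
  Quizzes 85.5 × 0.06 = 5.13
  Studio work 83 × 0.35 = 29.05
  Participation 92 × 0.14 = 12.88
Sum = 86.13
86.13 is ≥ 67 and < 88 → Meets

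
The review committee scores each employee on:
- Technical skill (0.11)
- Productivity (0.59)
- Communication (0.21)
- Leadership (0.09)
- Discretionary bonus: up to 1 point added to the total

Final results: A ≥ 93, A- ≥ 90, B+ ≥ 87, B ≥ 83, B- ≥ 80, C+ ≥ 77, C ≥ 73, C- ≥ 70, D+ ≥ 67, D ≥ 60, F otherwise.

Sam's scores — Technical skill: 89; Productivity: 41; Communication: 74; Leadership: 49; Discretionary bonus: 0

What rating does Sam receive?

Weighted total:
  Technical skill 89 × 0.11 = 9.79
  Productivity 41 × 0.59 = 24.19
  Communication 74 × 0.21 = 15.54
  Leadership 49 × 0.09 = 4.41
Sum = 53.93
Discretionary bonus: 53.93 + 0 = 53.93
53.93 < 60 → F

F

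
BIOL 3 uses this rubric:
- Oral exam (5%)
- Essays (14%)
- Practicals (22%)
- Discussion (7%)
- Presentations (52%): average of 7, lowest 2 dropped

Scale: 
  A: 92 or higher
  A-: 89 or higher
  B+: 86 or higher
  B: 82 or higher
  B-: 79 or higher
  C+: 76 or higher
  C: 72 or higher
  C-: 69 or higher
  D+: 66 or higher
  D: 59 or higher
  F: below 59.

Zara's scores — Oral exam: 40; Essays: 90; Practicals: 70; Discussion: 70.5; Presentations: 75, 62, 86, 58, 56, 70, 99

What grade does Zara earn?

C

Presentations: drop 56, 58 → average of remaining 5 = 392/5 = 78.4
Weighted total:
  Oral exam 40 × 0.05 = 2
  Essays 90 × 0.14 = 12.6
  Practicals 70 × 0.22 = 15.4
  Discussion 70.5 × 0.07 = 4.935
  Presentations 78.4 × 0.52 = 40.768
Sum = 75.703
75.703 is ≥ 72 and < 76 → C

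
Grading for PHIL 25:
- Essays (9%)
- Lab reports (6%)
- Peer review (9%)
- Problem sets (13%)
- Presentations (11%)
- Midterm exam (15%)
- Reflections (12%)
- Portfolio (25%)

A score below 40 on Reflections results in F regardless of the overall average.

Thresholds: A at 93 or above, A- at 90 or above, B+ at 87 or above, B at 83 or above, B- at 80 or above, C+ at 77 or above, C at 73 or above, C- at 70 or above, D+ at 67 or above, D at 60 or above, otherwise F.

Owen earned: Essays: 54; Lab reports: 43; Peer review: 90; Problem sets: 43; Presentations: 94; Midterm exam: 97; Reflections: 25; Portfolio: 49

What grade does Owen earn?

Reflections score 25 < 40: minimum not met.
Weighted total:
  Essays 54 × 0.09 = 4.86
  Lab reports 43 × 0.06 = 2.58
  Peer review 90 × 0.09 = 8.1
  Problem sets 43 × 0.13 = 5.59
  Presentations 94 × 0.11 = 10.34
  Midterm exam 97 × 0.15 = 14.55
  Reflections 25 × 0.12 = 3
  Portfolio 49 × 0.25 = 12.25
Sum = 61.27
Because the Reflections minimum was not met, the result is F.

F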